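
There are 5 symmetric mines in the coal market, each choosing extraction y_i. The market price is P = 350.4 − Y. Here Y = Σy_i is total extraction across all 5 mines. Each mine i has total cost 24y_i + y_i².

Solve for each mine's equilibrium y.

40.8

A representative mine's profit is π_i = y_i(350.4 − Y) − 24y_i − y_i², with Y = y_i + Σ_{j≠i} y_j.
First-order condition: 326.4 − 4y_i − Σ_{j≠i} y_j = 0.
Imposing symmetry (y_j = y for all j) turns Σ_{j≠i} y_j into 4y, so 326.4 = 8y and y = 40.8.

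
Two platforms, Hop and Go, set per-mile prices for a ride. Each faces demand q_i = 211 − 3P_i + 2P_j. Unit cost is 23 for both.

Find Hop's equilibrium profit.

Hop's profit: π = (P_{Hop} − 23)(211 − 3P_{Hop} + 2P_{Go}).
∂π/∂P_{Hop} = 280 − 6P_{Hop} + 2P_{Go} = 0 ⇒ P_{Hop} = 140/3 + (1/3)P_{Go}.
Setting P_{Hop} = P_{Go} in the reaction function: P_{Hop} = 140/3 + (1/3)P_{Hop}, so P_{Hop} = (140/3) / (2/3) = 70.
q_{Hop} = 211 − 3·70 + 2·70 = 141.
Profit = (70 − 23)·141 = 6627.

6627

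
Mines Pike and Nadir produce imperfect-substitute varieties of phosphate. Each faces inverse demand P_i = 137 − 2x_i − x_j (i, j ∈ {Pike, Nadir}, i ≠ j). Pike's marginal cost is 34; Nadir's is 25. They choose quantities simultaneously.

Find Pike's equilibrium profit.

800

Mine Pike's profit: π = x_{Pike}(137 − 2x_{Pike} − x_{Nadir}) − 34x_{Pike}.
∂π/∂x_{Pike} = 103 − 4x_{Pike} − x_{Nadir} = 0 ⇒ x_{Pike} = 25.75 − 0.25x_{Nadir}.
Similarly x_{Nadir} = 28 − 0.25x_{Pike}.
Substituting the second reaction function into the first: x_{Pike} = 25.75 − 0.25(28 − 0.25x_{Pike}), which gives 0.9375x_{Pike} = 18.75 ⇒ x_{Pike} = 20.
Then x_{Nadir} = 28 − 0.25·20 = 23.
P_{Pike} = 137 − 2·20 − 23 = 74.
Profit = (74 − 34)·20 = 800.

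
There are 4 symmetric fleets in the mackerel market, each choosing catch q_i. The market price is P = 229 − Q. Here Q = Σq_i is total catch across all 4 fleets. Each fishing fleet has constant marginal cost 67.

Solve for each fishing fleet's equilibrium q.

32.4

A representative fishing fleet's profit is π_i = q_i(229 − Q) − 67q_i, with Q = q_i + Σ_{j≠i} q_j.
First-order condition: 162 − 2q_i − Σ_{j≠i} q_j = 0.
In a symmetric equilibrium every fishing fleet chooses the same q, so Σ_{j≠i} q_j = 3q. The condition becomes 162 − 5q = 0, giving q = 162/5 = 32.4.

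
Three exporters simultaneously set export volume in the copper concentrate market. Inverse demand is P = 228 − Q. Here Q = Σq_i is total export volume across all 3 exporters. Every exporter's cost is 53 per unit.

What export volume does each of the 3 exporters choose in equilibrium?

43.75

A representative exporter's profit is π_i = q_i(228 − Q) − 53q_i, with Q = q_i + Σ_{j≠i} q_j.
First-order condition: 175 − 2q_i − Σ_{j≠i} q_j = 0.
Imposing symmetry (q_j = q for all j) turns Σ_{j≠i} q_j into 2q, so 175 = 4q and q = 43.75.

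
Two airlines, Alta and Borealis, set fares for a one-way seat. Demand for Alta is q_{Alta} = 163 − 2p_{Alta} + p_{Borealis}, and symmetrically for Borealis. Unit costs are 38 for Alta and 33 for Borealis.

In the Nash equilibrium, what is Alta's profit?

Alta's profit: π = (p_{Alta} − 38)(163 − 2p_{Alta} + p_{Borealis}).
∂π/∂p_{Alta} = 239 − 4p_{Alta} + p_{Borealis} = 0 ⇒ p_{Alta} = 59.75 + 0.25p_{Borealis}.
Similarly p_{Borealis} = 57.25 + 0.25p_{Alta}.
Plugging p_{Borealis} into Alta's best response: p_{Alta} = 59.75 + 0.25(57.25 + 0.25p_{Alta}) ⇒ 0.9375p_{Alta} = 74.0625, so p_{Alta} = 79.
Then p_{Borealis} = 57.25 + 0.25·79 = 77.
q_{Alta} = 163 − 2·79 + 77 = 82.
Profit = (79 − 38)·82 = 3362.

3362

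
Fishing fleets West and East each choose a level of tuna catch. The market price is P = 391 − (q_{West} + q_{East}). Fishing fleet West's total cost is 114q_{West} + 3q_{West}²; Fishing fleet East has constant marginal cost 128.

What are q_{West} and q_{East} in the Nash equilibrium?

Fishing fleet West's profit: π = q_{West}(391 − (q_{West} + q_{East})) − 114q_{West} − 3q_{West}².
∂π/∂q_{West} = 277 − 8q_{West} − q_{East} = 0, so q_{West} = 34.625 − 0.125q_{East}.
For East: ∂π/∂q_{East} = 263 − 2q_{East} − q_{West} = 0 ⇒ q_{East} = 131.5 − 0.5q_{West}.
Plugging q_{East} into West's best response: q_{West} = 34.625 − 0.125(131.5 − 0.5q_{West}) ⇒ 0.9375q_{West} = 18.1875, so q_{West} = 19.4.
Then q_{East} = 131.5 − 0.5·19.4 = 121.8.

19.4, 121.8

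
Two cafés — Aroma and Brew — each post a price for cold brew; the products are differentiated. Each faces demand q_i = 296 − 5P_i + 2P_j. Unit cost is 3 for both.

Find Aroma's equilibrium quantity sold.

179.375

Aroma's profit: π = (P_{Aroma} − 3)(296 − 5P_{Aroma} + 2P_{Brew}).
∂π/∂P_{Aroma} = 311 − 10P_{Aroma} + 2P_{Brew} = 0 ⇒ P_{Aroma} = 31.1 + 0.2P_{Brew}.
The game is symmetric, so in equilibrium P_{Brew} = P_{Aroma}: the reaction function gives 0.8P_{Aroma} = 31.1, hence P_{Aroma} = 38.875.
q_{Aroma} = 296 − 5·38.875 + 2·38.875 = 179.375.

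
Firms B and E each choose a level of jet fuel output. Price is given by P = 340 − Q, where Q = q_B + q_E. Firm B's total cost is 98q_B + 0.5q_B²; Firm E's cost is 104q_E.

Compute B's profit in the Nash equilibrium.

Firm B's profit: π = q_B(340 − (q_B + q_E)) − 98q_B − 0.5q_B².
∂π/∂q_B = 242 − 3q_B − q_E = 0, so q_B = 242/3 − (1/3)q_E.
For E: ∂π/∂q_E = 236 − 2q_E − q_B = 0 ⇒ q_E = 118 − 0.5q_B.
Solving the two reaction functions simultaneously: (1 − (−1/3)(−0.5))q_B = 242/3 − (1/3)·118, so (5/6)q_B = 124/3 and q_B = 49.6.
Then q_E = 118 − 0.5·49.6 = 93.2.
Price P = 340 − 142.8 = 197.2.
B's profit: (197.2 − 98)·49.6 − 0.5(49.6)² = 3690.24.

3690.24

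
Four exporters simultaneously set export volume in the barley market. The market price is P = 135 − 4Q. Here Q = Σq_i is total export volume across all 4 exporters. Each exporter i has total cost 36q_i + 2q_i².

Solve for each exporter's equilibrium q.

A representative exporter's profit is π_i = q_i(135 − 4Q) − 36q_i − 2q_i², with Q = q_i + Σ_{j≠i} q_j.
First-order condition: 99 − 12q_i − 4Σ_{j≠i} q_j = 0.
Imposing symmetry (q_j = q for all j) turns Σ_{j≠i} q_j into 3q, so 99 = 24q and q = 4.125.

4.125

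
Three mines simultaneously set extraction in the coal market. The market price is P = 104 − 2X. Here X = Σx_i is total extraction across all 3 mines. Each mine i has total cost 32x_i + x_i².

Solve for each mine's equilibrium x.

7.2

A representative mine's profit is π_i = x_i(104 − 2X) − 32x_i − x_i², with X = x_i + Σ_{j≠i} x_j.
First-order condition: 72 − 6x_i − 2Σ_{j≠i} x_j = 0.
Imposing symmetry (x_j = x for all j) turns Σ_{j≠i} x_j into 2x, so 72 = 10x and x = 7.2.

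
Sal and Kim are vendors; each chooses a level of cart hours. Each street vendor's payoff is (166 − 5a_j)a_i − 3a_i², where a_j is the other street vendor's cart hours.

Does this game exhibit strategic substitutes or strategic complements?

strategic substitutes

Sal's payoff is (166 − 5a_K)a_S − 3a_S².
∂π/∂a_S = 166 − 5a_K − 6a_S = 0, so a_S = 83/3 − (5/6)a_K.
The best-response slope da_S/da_K = −5/6 < 0: the reaction function is downward-sloping, so the choices are strategic substitutes.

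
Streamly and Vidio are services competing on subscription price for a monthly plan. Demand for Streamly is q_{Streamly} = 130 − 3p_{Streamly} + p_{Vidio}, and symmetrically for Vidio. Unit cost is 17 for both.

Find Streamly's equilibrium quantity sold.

57.6

Streamly's profit: π = (p_{Streamly} − 17)(130 − 3p_{Streamly} + p_{Vidio}).
∂π/∂p_{Streamly} = 181 − 6p_{Streamly} + p_{Vidio} = 0 ⇒ p_{Streamly} = 181/6 + (1/6)p_{Vidio}.
By symmetry p_{Vidio} = p_{Streamly}; substituting into the reaction function, (5/6)p_{Streamly} = 181/6 and p_{Streamly} = 36.2.
q_{Streamly} = 130 − 3·36.2 + 36.2 = 57.6.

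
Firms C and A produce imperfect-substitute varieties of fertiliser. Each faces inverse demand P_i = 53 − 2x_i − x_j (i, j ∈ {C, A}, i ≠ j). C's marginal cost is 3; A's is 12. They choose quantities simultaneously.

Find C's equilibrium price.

Firm C's profit: π = x_C(53 − 2x_C − x_A) − 3x_C.
∂π/∂x_C = 50 − 4x_C − x_A = 0 ⇒ x_C = 12.5 − 0.25x_A.
Similarly x_A = 10.25 − 0.25x_C.
Plugging x_A into C's best response: x_C = 12.5 − 0.25(10.25 − 0.25x_C) ⇒ 0.9375x_C = 9.9375, so x_C = 10.6.
Then x_A = 10.25 − 0.25·10.6 = 7.6.
P_C = 53 − 2·10.6 − 7.6 = 24.2.

24.2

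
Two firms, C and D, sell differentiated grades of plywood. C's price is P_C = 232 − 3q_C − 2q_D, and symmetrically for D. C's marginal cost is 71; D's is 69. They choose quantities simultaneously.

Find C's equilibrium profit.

Firm C's profit: π = q_C(232 − 3q_C − 2q_D) − 71q_C.
∂π/∂q_C = 161 − 6q_C − 2q_D = 0 ⇒ q_C = 161/6 − (1/3)q_D.
Similarly q_D = 163/6 − (1/3)q_C.
Plugging q_D into C's best response: q_C = 161/6 − (1/3)(163/6 − (1/3)q_C) ⇒ (8/9)q_C = 160/9, so q_C = 20.
Then q_D = 163/6 − (1/3)·20 = 20.5.
P_C = 232 − 3·20 − 2·20.5 = 131.
Profit = (131 − 71)·20 = 1200.

1200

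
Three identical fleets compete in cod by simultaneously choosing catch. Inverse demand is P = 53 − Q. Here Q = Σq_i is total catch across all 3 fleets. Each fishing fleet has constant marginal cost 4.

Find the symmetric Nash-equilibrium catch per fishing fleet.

A representative fishing fleet's profit is π_i = q_i(53 − Q) − 4q_i, with Q = q_i + Σ_{j≠i} q_j.
First-order condition: 49 − 2q_i − Σ_{j≠i} q_j = 0.
In a symmetric equilibrium every fishing fleet chooses the same q, so Σ_{j≠i} q_j = 2q. The condition becomes 49 − 4q = 0, giving q = 49/4 = 12.25.

12.25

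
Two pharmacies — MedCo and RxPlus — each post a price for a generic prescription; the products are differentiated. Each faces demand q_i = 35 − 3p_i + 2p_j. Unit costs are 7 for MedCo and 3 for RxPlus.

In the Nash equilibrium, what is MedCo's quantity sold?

MedCo's profit: π = (p_{MedCo} − 7)(35 − 3p_{MedCo} + 2p_{RxPlus}).
∂π/∂p_{MedCo} = 56 − 6p_{MedCo} + 2p_{RxPlus} = 0 ⇒ p_{MedCo} = 28/3 + (1/3)p_{RxPlus}.
Similarly p_{RxPlus} = 22/3 + (1/3)p_{MedCo}.
Substituting the second reaction function into the first: p_{MedCo} = 28/3 + (1/3)(22/3 + (1/3)p_{MedCo}), which gives (8/9)p_{MedCo} = 106/9 ⇒ p_{MedCo} = 13.25.
Then p_{RxPlus} = 22/3 + (1/3)·13.25 = 11.75.
q_{MedCo} = 35 − 3·13.25 + 2·11.75 = 18.75.

18.75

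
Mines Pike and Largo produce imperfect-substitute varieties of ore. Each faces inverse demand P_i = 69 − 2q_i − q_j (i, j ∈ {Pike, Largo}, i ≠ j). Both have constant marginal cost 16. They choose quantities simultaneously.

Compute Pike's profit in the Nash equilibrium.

224.72

Mine Pike's profit: π = q_{Pike}(69 − 2q_{Pike} − q_{Largo}) − 16q_{Pike}.
∂π/∂q_{Pike} = 53 − 4q_{Pike} − q_{Largo} = 0 ⇒ q_{Pike} = 13.25 − 0.25q_{Largo}.
The game is symmetric, so in equilibrium q_{Largo} = q_{Pike}: the reaction function gives 1.25q_{Pike} = 13.25, hence q_{Pike} = 10.6.
P_{Pike} = 69 − 2·10.6 − 10.6 = 37.2.
Profit = (37.2 − 16)·10.6 = 224.72.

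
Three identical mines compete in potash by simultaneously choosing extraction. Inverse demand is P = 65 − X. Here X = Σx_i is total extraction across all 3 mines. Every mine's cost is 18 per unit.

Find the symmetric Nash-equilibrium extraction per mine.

A representative mine's profit is π_i = x_i(65 − X) − 18x_i, with X = x_i + Σ_{j≠i} x_j.
First-order condition: 47 − 2x_i − Σ_{j≠i} x_j = 0.
With identical mines, set every x_j = x: then 47 − 2x − 2x = 0, i.e. x = 47/4 = 11.75.

11.75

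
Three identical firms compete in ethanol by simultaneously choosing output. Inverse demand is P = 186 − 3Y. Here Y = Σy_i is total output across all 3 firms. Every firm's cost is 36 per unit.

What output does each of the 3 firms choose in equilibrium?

12.5

A representative firm's profit is π_i = y_i(186 − 3Y) − 36y_i, with Y = y_i + Σ_{j≠i} y_j.
First-order condition: 150 − 6y_i − 3Σ_{j≠i} y_j = 0.
With identical firms, set every y_j = y: then 150 − 6y − 6y = 0, i.e. y = 150/12 = 12.5.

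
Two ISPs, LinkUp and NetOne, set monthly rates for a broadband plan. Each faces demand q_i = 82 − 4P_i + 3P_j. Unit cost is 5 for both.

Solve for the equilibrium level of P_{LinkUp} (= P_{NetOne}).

LinkUp's profit: π = (P_{LinkUp} − 5)(82 − 4P_{LinkUp} + 3P_{NetOne}).
∂π/∂P_{LinkUp} = 102 − 8P_{LinkUp} + 3P_{NetOne} = 0 ⇒ P_{LinkUp} = 12.75 + 0.375P_{NetOne}.
By symmetry P_{NetOne} = P_{LinkUp}; substituting into the reaction function, 0.625P_{LinkUp} = 12.75 and P_{LinkUp} = 20.4.

20.4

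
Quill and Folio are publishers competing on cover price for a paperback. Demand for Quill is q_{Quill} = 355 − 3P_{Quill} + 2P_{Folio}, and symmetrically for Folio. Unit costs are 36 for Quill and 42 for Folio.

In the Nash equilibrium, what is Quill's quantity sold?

242.625

Quill's profit: π = (P_{Quill} − 36)(355 − 3P_{Quill} + 2P_{Folio}).
∂π/∂P_{Quill} = 463 − 6P_{Quill} + 2P_{Folio} = 0 ⇒ P_{Quill} = 463/6 + (1/3)P_{Folio}.
Similarly P_{Folio} = 481/6 + (1/3)P_{Quill}.
Solving the two reaction functions simultaneously: (1 − (1/3)(1/3))P_{Quill} = 463/6 + (1/3)·(481/6), so (8/9)P_{Quill} = 935/9 and P_{Quill} = 116.875.
Then P_{Folio} = 481/6 + (1/3)·116.875 = 119.125.
q_{Quill} = 355 − 3·116.875 + 2·119.125 = 242.625.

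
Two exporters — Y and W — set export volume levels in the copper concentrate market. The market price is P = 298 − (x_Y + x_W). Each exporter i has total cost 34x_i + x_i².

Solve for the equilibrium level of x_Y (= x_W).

52.8

Exporter Y's profit: π = x_Y(298 − (x_Y + x_W)) − 34x_Y − x_Y².
∂π/∂x_Y = 264 − 4x_Y − x_W = 0, so x_Y = 66 − 0.25x_W.
Setting x_Y = x_W in the reaction function: x_Y = 66 − 0.25x_Y, so x_Y = 66 / 1.25 = 52.8.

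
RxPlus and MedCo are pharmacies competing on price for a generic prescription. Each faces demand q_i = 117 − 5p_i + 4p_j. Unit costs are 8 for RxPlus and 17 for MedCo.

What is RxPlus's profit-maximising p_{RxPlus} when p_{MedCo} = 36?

30.1

RxPlus's profit: π = (p_{RxPlus} − 8)(117 − 5p_{RxPlus} + 4p_{MedCo}).
∂π/∂p_{RxPlus} = 157 − 10p_{RxPlus} + 4p_{MedCo} = 0 ⇒ p_{RxPlus} = 15.7 + 0.4p_{MedCo}.
At p_{MedCo} = 36: p_{RxPlus} = 15.7 + 0.4·36 = 30.1.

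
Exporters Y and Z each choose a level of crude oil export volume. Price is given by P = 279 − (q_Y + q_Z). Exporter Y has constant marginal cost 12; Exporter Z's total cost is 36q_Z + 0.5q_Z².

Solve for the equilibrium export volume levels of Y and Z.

Exporter Y's profit: π = q_Y(279 − (q_Y + q_Z)) − 12q_Y.
∂π/∂q_Y = 267 − 2q_Y − q_Z = 0, so q_Y = 133.5 − 0.5q_Z.
For Z: ∂π/∂q_Z = 243 − 3q_Z − q_Y = 0 ⇒ q_Z = 81 − (1/3)q_Y.
Substituting the second reaction function into the first: q_Y = 133.5 − 0.5(81 − (1/3)q_Y), which gives (5/6)q_Y = 93 ⇒ q_Y = 111.6.
Then q_Z = 81 − (1/3)·111.6 = 43.8.

111.6, 43.8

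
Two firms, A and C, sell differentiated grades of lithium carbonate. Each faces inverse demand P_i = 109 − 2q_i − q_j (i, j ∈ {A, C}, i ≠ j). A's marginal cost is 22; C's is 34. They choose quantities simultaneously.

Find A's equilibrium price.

58.4

Firm A's profit: π = q_A(109 − 2q_A − q_C) − 22q_A.
∂π/∂q_A = 87 − 4q_A − q_C = 0 ⇒ q_A = 21.75 − 0.25q_C.
Similarly q_C = 18.75 − 0.25q_A.
Substituting the second reaction function into the first: q_A = 21.75 − 0.25(18.75 − 0.25q_A), which gives 0.9375q_A = 17.0625 ⇒ q_A = 18.2.
Then q_C = 18.75 − 0.25·18.2 = 14.2.
P_A = 109 − 2·18.2 − 14.2 = 58.4.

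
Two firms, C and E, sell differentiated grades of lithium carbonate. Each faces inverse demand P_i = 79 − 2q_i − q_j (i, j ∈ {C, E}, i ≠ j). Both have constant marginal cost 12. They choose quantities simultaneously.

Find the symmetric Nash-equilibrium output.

13.4

Firm C's profit: π = q_C(79 − 2q_C − q_E) − 12q_C.
∂π/∂q_C = 67 − 4q_C − q_E = 0 ⇒ q_C = 16.75 − 0.25q_E.
The game is symmetric, so in equilibrium q_E = q_C: the reaction function gives 1.25q_C = 16.75, hence q_C = 13.4.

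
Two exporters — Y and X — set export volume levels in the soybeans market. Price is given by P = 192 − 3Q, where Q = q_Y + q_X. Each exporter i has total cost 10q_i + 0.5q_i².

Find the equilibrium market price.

Exporter Y's profit: π = q_Y(192 − 3(q_Y + q_X)) − 10q_Y − 0.5q_Y².
∂π/∂q_Y = 182 − 7q_Y − 3q_X = 0, so q_Y = 26 − (3/7)q_X.
By symmetry q_X = q_Y; substituting into the reaction function, (10/7)q_Y = 26 and q_Y = 18.2.
Equilibrium price: P = 192 − 3·36.4 = 82.8.

82.8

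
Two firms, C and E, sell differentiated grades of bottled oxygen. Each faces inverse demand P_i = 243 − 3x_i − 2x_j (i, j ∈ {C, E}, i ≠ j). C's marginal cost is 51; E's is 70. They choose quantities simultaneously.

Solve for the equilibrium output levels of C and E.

25.1875, 20.4375

Firm C's profit: π = x_C(243 − 3x_C − 2x_E) − 51x_C.
∂π/∂x_C = 192 − 6x_C − 2x_E = 0 ⇒ x_C = 32 − (1/3)x_E.
Similarly x_E = 173/6 − (1/3)x_C.
Plugging x_E into C's best response: x_C = 32 − (1/3)(173/6 − (1/3)x_C) ⇒ (8/9)x_C = 403/18, so x_C = 25.1875.
Then x_E = 173/6 − (1/3)·25.1875 = 20.4375.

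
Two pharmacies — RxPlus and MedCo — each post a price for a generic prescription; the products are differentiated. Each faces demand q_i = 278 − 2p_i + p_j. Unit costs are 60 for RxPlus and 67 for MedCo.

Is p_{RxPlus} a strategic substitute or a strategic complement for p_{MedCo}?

RxPlus's profit: π = (p_{RxPlus} − 60)(278 − 2p_{RxPlus} + p_{MedCo}).
∂π/∂p_{RxPlus} = 398 − 4p_{RxPlus} + p_{MedCo} = 0 ⇒ p_{RxPlus} = 99.5 + 0.25p_{MedCo}.
The best-response slope dp_{RxPlus}/dp_{MedCo} = 0.25 > 0: the reaction function is upward-sloping, so the choices are strategic complements.

strategic complements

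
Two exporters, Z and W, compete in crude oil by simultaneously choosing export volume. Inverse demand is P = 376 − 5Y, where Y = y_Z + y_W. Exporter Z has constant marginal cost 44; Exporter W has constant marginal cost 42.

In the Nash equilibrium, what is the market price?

Exporter Z's profit: π = y_Z(376 − 5(y_Z + y_W)) − 44y_Z.
∂π/∂y_Z = 332 − 10y_Z − 5y_W = 0, so y_Z = 33.2 − 0.5y_W.
By the same steps for W: y_W = 33.4 − 0.5y_Z.
Substituting the second reaction function into the first: y_Z = 33.2 − 0.5(33.4 − 0.5y_Z), which gives 0.75y_Z = 16.5 ⇒ y_Z = 22.
Then y_W = 33.4 − 0.5·22 = 22.4.
Equilibrium price: P = 376 − 5·44.4 = 154.

154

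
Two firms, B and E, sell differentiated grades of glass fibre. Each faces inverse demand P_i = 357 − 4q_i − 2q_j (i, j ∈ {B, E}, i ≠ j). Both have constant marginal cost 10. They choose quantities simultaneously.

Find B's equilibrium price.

148.8

Firm B's profit: π = q_B(357 − 4q_B − 2q_E) − 10q_B.
∂π/∂q_B = 347 − 8q_B − 2q_E = 0 ⇒ q_B = 43.375 − 0.25q_E.
The game is symmetric, so in equilibrium q_E = q_B: the reaction function gives 1.25q_B = 43.375, hence q_B = 34.7.
P_B = 357 − 4·34.7 − 2·34.7 = 148.8.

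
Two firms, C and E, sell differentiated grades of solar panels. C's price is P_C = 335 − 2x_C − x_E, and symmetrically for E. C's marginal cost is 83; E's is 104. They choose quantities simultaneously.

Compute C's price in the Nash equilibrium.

Firm C's profit: π = x_C(335 − 2x_C − x_E) − 83x_C.
∂π/∂x_C = 252 − 4x_C − x_E = 0 ⇒ x_C = 63 − 0.25x_E.
Similarly x_E = 57.75 − 0.25x_C.
Plugging x_E into C's best response: x_C = 63 − 0.25(57.75 − 0.25x_C) ⇒ 0.9375x_C = 48.5625, so x_C = 51.8.
Then x_E = 57.75 − 0.25·51.8 = 44.8.
P_C = 335 − 2·51.8 − 44.8 = 186.6.

186.6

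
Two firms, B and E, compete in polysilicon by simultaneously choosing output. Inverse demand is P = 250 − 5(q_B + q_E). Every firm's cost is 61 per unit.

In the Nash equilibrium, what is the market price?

124

Firm B's profit: π = q_B(250 − 5(q_B + q_E)) − 61q_B.
∂π/∂q_B = 189 − 10q_B − 5q_E = 0, so q_B = 18.9 − 0.5q_E.
By symmetry q_E = q_B; substituting into the reaction function, 1.5q_B = 18.9 and q_B = 12.6.
Equilibrium price: P = 250 − 5·25.2 = 124.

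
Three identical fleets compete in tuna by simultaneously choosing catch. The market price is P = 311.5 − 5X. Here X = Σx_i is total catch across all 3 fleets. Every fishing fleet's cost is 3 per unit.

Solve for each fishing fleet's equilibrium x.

A representative fishing fleet's profit is π_i = x_i(311.5 − 5X) − 3x_i, with X = x_i + Σ_{j≠i} x_j.
First-order condition: 308.5 − 10x_i − 5Σ_{j≠i} x_j = 0.
Imposing symmetry (x_j = x for all j) turns Σ_{j≠i} x_j into 2x, so 308.5 = 20x and x = 15.425.

15.425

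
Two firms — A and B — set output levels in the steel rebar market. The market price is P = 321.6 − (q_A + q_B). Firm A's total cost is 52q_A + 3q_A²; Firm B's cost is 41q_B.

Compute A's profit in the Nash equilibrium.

Firm A's profit: π = q_A(321.6 − (q_A + q_B)) − 52q_A − 3q_A².
∂π/∂q_A = 269.6 − 8q_A − q_B = 0, so q_A = 33.7 − 0.125q_B.
For B: ∂π/∂q_B = 280.6 − 2q_B − q_A = 0 ⇒ q_B = 140.3 − 0.5q_A.
Substituting the second reaction function into the first: q_A = 33.7 − 0.125(140.3 − 0.5q_A), which gives 0.9375q_A = 16.1625 ⇒ q_A = 17.24.
Then q_B = 140.3 − 0.5·17.24 = 131.68.
Price P = 321.6 − 148.92 = 172.68.
A's profit: (172.68 − 52)·17.24 − 3(17.24)² = 1188.8704.

1188.8704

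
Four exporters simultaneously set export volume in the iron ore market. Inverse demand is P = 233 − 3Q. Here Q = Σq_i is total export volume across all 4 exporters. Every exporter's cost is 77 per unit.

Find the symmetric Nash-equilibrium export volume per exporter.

A representative exporter's profit is π_i = q_i(233 − 3Q) − 77q_i, with Q = q_i + Σ_{j≠i} q_j.
First-order condition: 156 − 6q_i − 3Σ_{j≠i} q_j = 0.
In a symmetric equilibrium every exporter chooses the same q, so Σ_{j≠i} q_j = 3q. The condition becomes 156 − 15q = 0, giving q = 156/15 = 10.4.

10.4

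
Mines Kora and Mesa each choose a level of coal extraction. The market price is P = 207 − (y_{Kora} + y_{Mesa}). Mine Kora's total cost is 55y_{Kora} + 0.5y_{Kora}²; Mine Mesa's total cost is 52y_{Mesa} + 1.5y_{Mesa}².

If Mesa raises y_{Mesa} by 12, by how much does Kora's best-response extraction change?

-4

Mine Kora's profit: π = y_{Kora}(207 − (y_{Kora} + y_{Mesa})) − 55y_{Kora} − 0.5y_{Kora}².
∂π/∂y_{Kora} = 152 − 3y_{Kora} − y_{Mesa} = 0, so y_{Kora} = 152/3 − (1/3)y_{Mesa}.
The reaction-function slope is −1/3, so a 12-unit rise in y_{Mesa} moves y_{Kora} by −1/3 × 12 = −4. Kora's best response falls — the actions are strategic substitutes.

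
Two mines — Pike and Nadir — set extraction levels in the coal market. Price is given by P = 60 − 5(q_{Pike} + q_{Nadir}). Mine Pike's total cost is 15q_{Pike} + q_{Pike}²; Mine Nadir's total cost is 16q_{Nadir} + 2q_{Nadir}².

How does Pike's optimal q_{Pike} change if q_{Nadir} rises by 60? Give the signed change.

-25

Mine Pike's profit: π = q_{Pike}(60 − 5(q_{Pike} + q_{Nadir})) − 15q_{Pike} − q_{Pike}².
∂π/∂q_{Pike} = 45 − 12q_{Pike} − 5q_{Nadir} = 0, so q_{Pike} = 3.75 − (5/12)q_{Nadir}.
The reaction-function slope is −5/12, so a 60-unit rise in q_{Nadir} moves q_{Pike} by −5/12 × 60 = −25. Pike's best response falls — the actions are strategic substitutes.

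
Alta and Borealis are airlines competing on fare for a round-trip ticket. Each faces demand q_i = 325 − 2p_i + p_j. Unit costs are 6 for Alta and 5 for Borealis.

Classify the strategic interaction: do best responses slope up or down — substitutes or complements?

Alta's profit: π = (p_{Alta} − 6)(325 − 2p_{Alta} + p_{Borealis}).
∂π/∂p_{Alta} = 337 − 4p_{Alta} + p_{Borealis} = 0 ⇒ p_{Alta} = 84.25 + 0.25p_{Borealis}.
The best-response slope dp_{Alta}/dp_{Borealis} = 0.25 > 0: the reaction function is upward-sloping, so the choices are strategic complements.

strategic complements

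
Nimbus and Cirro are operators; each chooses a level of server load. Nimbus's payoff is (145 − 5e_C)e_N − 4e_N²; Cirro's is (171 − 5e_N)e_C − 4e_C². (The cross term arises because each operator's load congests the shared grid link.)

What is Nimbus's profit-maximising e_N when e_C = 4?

15.625

Expanding Nimbus's payoff: 145e_N − 5e_Ce_N − 4e_N².
∂π/∂e_N = 145 − 5e_C − 8e_N = 0, so e_N = 18.125 − 0.625e_C.
At e_C = 4: e_N = 18.125 − 0.625·4 = 15.625.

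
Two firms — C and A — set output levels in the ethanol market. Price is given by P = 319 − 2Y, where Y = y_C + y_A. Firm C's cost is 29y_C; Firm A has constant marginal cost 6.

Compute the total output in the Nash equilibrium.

100.5

Firm C's profit: π = y_C(319 − 2(y_C + y_A)) − 29y_C.
∂π/∂y_C = 290 − 4y_C − 2y_A = 0, so y_C = 72.5 − 0.5y_A.
By the same steps for A: y_A = 78.25 − 0.5y_C.
Plugging y_A into C's best response: y_C = 72.5 − 0.5(78.25 − 0.5y_C) ⇒ 0.75y_C = 33.375, so y_C = 44.5.
Then y_A = 78.25 − 0.5·44.5 = 56.
Total output: 44.5 + 56 = 100.5.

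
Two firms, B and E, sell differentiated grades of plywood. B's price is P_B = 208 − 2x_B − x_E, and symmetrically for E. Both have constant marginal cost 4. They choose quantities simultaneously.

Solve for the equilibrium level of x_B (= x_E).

Firm B's profit: π = x_B(208 − 2x_B − x_E) − 4x_B.
∂π/∂x_B = 204 − 4x_B − x_E = 0 ⇒ x_B = 51 − 0.25x_E.
Setting x_B = x_E in the reaction function: x_B = 51 − 0.25x_B, so x_B = 51 / 1.25 = 40.8.

40.8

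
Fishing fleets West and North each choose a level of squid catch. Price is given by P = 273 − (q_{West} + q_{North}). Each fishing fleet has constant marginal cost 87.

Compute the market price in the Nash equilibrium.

149

Fishing fleet West's profit: π = q_{West}(273 − (q_{West} + q_{North})) − 87q_{West}.
∂π/∂q_{West} = 186 − 2q_{West} − q_{North} = 0, so q_{West} = 93 − 0.5q_{North}.
Setting q_{West} = q_{North} in the reaction function: q_{West} = 93 − 0.5q_{West}, so q_{West} = 93 / 1.5 = 62.
Equilibrium price: P = 273 − 124 = 149.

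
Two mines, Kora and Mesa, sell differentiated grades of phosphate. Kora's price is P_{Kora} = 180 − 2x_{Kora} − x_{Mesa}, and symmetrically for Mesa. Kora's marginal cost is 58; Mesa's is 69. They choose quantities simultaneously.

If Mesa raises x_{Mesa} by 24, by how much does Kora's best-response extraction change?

Mine Kora's profit: π = x_{Kora}(180 − 2x_{Kora} − x_{Mesa}) − 58x_{Kora}.
∂π/∂x_{Kora} = 122 − 4x_{Kora} − x_{Mesa} = 0 ⇒ x_{Kora} = 30.5 − 0.25x_{Mesa}.
The reaction-function slope is −0.25, so a 24-unit rise in x_{Mesa} moves x_{Kora} by −0.25 × 24 = −6. Kora's best response falls — the actions are strategic substitutes.

-6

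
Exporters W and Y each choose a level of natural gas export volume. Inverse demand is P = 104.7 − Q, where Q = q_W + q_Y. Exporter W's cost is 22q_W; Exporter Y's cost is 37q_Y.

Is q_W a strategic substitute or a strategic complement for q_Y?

Exporter W's profit: π = q_W(104.7 − (q_W + q_Y)) − 22q_W.
∂π/∂q_W = 82.7 − 2q_W − q_Y = 0, so q_W = 41.35 − 0.5q_Y.
The best-response slope dq_W/dq_Y = −0.5 < 0: the reaction function is downward-sloping, so the choices are strategic substitutes.

strategic substitutes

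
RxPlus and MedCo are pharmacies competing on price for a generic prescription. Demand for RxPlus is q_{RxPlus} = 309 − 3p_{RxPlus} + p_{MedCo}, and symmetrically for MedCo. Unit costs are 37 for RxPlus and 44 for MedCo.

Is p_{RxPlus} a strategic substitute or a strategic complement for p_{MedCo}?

RxPlus's profit: π = (p_{RxPlus} − 37)(309 − 3p_{RxPlus} + p_{MedCo}).
∂π/∂p_{RxPlus} = 420 − 6p_{RxPlus} + p_{MedCo} = 0 ⇒ p_{RxPlus} = 70 + (1/6)p_{MedCo}.
The best-response slope dp_{RxPlus}/dp_{MedCo} = 1/6 > 0: the reaction function is upward-sloping, so the choices are strategic complements.

strategic complements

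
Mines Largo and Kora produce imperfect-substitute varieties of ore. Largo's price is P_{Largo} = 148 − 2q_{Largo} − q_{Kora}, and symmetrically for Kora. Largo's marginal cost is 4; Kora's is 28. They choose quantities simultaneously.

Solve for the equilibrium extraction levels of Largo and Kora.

30.4, 22.4

Mine Largo's profit: π = q_{Largo}(148 − 2q_{Largo} − q_{Kora}) − 4q_{Largo}.
∂π/∂q_{Largo} = 144 − 4q_{Largo} − q_{Kora} = 0 ⇒ q_{Largo} = 36 − 0.25q_{Kora}.
Similarly q_{Kora} = 30 − 0.25q_{Largo}.
Plugging q_{Kora} into Largo's best response: q_{Largo} = 36 − 0.25(30 − 0.25q_{Largo}) ⇒ 0.9375q_{Largo} = 28.5, so q_{Largo} = 30.4.
Then q_{Kora} = 30 − 0.25·30.4 = 22.4.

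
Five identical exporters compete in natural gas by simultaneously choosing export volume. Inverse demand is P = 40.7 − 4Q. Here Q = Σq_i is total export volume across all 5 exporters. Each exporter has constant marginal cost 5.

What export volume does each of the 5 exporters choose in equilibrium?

A representative exporter's profit is π_i = q_i(40.7 − 4Q) − 5q_i, with Q = q_i + Σ_{j≠i} q_j.
First-order condition: 35.7 − 8q_i − 4Σ_{j≠i} q_j = 0.
In a symmetric equilibrium every exporter chooses the same q, so Σ_{j≠i} q_j = 4q. The condition becomes 35.7 − 24q = 0, giving q = 35.7/24 = 1.4875.

1.4875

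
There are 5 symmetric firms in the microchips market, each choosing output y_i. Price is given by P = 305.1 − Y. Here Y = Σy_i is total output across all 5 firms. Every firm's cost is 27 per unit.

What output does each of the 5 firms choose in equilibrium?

A representative firm's profit is π_i = y_i(305.1 − Y) − 27y_i, with Y = y_i + Σ_{j≠i} y_j.
First-order condition: 278.1 − 2y_i − Σ_{j≠i} y_j = 0.
With identical firms, set every y_j = y: then 278.1 − 2y − 4y = 0, i.e. y = 278.1/6 = 46.35.

46.35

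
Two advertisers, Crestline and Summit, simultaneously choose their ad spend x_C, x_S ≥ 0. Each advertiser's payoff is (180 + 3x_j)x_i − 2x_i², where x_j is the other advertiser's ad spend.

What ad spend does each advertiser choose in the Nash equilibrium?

180

Crestline's payoff is (180 + 3x_S)x_C − 2x_C².
∂π/∂x_C = 180 + 3x_S − 4x_C = 0, so x_C = 45 + 0.75x_S.
By symmetry x_S = x_C; substituting into the reaction function, 0.25x_C = 45 and x_C = 180.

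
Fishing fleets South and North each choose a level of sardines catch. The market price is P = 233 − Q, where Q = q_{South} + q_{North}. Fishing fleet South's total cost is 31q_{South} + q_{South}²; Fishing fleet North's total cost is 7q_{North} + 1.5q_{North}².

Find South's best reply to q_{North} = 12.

Fishing fleet South's profit: π = q_{South}(233 − (q_{South} + q_{North})) − 31q_{South} − q_{South}².
∂π/∂q_{South} = 202 − 4q_{South} − q_{North} = 0, so q_{South} = 50.5 − 0.25q_{North}.
At q_{North} = 12: q_{South} = 50.5 − 0.25·12 = 47.5.

47.5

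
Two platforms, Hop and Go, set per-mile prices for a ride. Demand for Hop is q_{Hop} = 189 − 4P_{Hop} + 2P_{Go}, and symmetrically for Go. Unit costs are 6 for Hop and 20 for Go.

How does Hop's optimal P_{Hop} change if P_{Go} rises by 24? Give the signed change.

Hop's profit: π = (P_{Hop} − 6)(189 − 4P_{Hop} + 2P_{Go}).
∂π/∂P_{Hop} = 213 − 8P_{Hop} + 2P_{Go} = 0 ⇒ P_{Hop} = 26.625 + 0.25P_{Go}.
The reaction-function slope is 0.25, so a 24-unit rise in P_{Go} moves P_{Hop} by 0.25 × 24 = 6. Hop's best response rises — the actions are strategic complements.

6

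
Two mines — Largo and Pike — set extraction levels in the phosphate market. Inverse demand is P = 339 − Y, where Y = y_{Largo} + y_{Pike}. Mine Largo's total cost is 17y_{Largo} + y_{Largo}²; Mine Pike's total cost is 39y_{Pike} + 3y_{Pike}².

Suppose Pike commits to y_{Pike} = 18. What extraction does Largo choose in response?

Mine Largo's profit: π = y_{Largo}(339 − (y_{Largo} + y_{Pike})) − 17y_{Largo} − y_{Largo}².
∂π/∂y_{Largo} = 322 − 4y_{Largo} − y_{Pike} = 0, so y_{Largo} = 80.5 − 0.25y_{Pike}.
At y_{Pike} = 18: y_{Largo} = 80.5 − 0.25·18 = 76.

76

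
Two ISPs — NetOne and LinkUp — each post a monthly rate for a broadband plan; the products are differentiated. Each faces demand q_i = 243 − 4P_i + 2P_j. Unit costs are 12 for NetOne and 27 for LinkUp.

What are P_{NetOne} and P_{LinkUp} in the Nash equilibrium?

50.5, 56.5

NetOne's profit: π = (P_{NetOne} − 12)(243 − 4P_{NetOne} + 2P_{LinkUp}).
∂π/∂P_{NetOne} = 291 − 8P_{NetOne} + 2P_{LinkUp} = 0 ⇒ P_{NetOne} = 36.375 + 0.25P_{LinkUp}.
Similarly P_{LinkUp} = 43.875 + 0.25P_{NetOne}.
Substituting the second reaction function into the first: P_{NetOne} = 36.375 + 0.25(43.875 + 0.25P_{NetOne}), which gives 0.9375P_{NetOne} = 1515/32 ⇒ P_{NetOne} = 50.5.
Then P_{LinkUp} = 43.875 + 0.25·50.5 = 56.5.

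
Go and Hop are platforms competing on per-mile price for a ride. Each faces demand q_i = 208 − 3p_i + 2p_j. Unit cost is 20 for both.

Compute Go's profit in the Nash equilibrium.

6627

Go's profit: π = (p_{Go} − 20)(208 − 3p_{Go} + 2p_{Hop}).
∂π/∂p_{Go} = 268 − 6p_{Go} + 2p_{Hop} = 0 ⇒ p_{Go} = 134/3 + (1/3)p_{Hop}.
Setting p_{Go} = p_{Hop} in the reaction function: p_{Go} = 134/3 + (1/3)p_{Go}, so p_{Go} = (134/3) / (2/3) = 67.
q_{Go} = 208 − 3·67 + 2·67 = 141.
Profit = (67 − 20)·141 = 6627.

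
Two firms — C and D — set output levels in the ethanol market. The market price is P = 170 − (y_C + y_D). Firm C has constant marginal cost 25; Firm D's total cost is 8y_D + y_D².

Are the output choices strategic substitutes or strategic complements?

Firm C's profit: π = y_C(170 − (y_C + y_D)) − 25y_C.
∂π/∂y_C = 145 − 2y_C − y_D = 0, so y_C = 72.5 − 0.5y_D.
The best-response slope dy_C/dy_D = −0.5 < 0: the reaction function is downward-sloping, so the choices are strategic substitutes.

strategic substitutes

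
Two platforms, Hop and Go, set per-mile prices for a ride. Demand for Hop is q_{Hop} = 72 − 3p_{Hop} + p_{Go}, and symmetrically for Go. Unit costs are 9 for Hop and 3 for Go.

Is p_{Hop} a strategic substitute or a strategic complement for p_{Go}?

strategic complements

Hop's profit: π = (p_{Hop} − 9)(72 − 3p_{Hop} + p_{Go}).
∂π/∂p_{Hop} = 99 − 6p_{Hop} + p_{Go} = 0 ⇒ p_{Hop} = 16.5 + (1/6)p_{Go}.
The best-response slope dp_{Hop}/dp_{Go} = 1/6 > 0: the reaction function is upward-sloping, so the choices are strategic complements.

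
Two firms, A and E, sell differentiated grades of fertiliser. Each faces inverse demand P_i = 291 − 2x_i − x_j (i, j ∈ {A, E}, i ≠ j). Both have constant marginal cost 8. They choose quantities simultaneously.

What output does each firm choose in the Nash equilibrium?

Firm A's profit: π = x_A(291 − 2x_A − x_E) − 8x_A.
∂π/∂x_A = 283 − 4x_A − x_E = 0 ⇒ x_A = 70.75 − 0.25x_E.
Setting x_A = x_E in the reaction function: x_A = 70.75 − 0.25x_A, so x_A = 70.75 / 1.25 = 56.6.

56.6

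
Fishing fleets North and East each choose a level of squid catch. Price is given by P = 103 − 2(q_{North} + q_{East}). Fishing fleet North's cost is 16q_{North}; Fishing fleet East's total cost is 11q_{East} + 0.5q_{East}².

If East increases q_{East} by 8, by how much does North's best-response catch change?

-4

Fishing fleet North's profit: π = q_{North}(103 − 2(q_{North} + q_{East})) − 16q_{North}.
∂π/∂q_{North} = 87 − 4q_{North} − 2q_{East} = 0, so q_{North} = 21.75 − 0.5q_{East}.
The reaction-function slope is −0.5, so an 8-unit rise in q_{East} moves q_{North} by −0.5 × 8 = −4. North's best response falls — the actions are strategic substitutes.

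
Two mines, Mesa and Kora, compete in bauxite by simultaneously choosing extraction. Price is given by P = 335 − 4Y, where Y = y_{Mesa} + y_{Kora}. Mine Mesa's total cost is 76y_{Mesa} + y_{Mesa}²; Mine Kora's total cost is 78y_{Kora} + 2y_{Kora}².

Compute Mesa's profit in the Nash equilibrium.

Mine Mesa's profit: π = y_{Mesa}(335 − 4(y_{Mesa} + y_{Kora})) − 76y_{Mesa} − y_{Mesa}².
∂π/∂y_{Mesa} = 259 − 10y_{Mesa} − 4y_{Kora} = 0, so y_{Mesa} = 25.9 − 0.4y_{Kora}.
For Kora: ∂π/∂y_{Kora} = 257 − 12y_{Kora} − 4y_{Mesa} = 0 ⇒ y_{Kora} = 257/12 − (1/3)y_{Mesa}.
Solving the two reaction functions simultaneously: (1 − (−0.4)(−1/3))y_{Mesa} = 25.9 − 0.4·(257/12), so (13/15)y_{Mesa} = 52/3 and y_{Mesa} = 20.
Then y_{Kora} = 257/12 − (1/3)·20 = 14.75.
Price P = 335 − 4·34.75 = 196.
Mesa's profit: (196 − 76)·20 − (20)² = 2000.

2000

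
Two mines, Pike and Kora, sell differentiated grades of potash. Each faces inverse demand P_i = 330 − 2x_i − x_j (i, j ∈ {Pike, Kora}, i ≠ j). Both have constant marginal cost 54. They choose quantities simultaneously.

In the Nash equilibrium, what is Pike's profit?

Mine Pike's profit: π = x_{Pike}(330 − 2x_{Pike} − x_{Kora}) − 54x_{Pike}.
∂π/∂x_{Pike} = 276 − 4x_{Pike} − x_{Kora} = 0 ⇒ x_{Pike} = 69 − 0.25x_{Kora}.
Setting x_{Pike} = x_{Kora} in the reaction function: x_{Pike} = 69 − 0.25x_{Pike}, so x_{Pike} = 69 / 1.25 = 55.2.
P_{Pike} = 330 − 2·55.2 − 55.2 = 164.4.
Profit = (164.4 − 54)·55.2 = 6094.08.

6094.08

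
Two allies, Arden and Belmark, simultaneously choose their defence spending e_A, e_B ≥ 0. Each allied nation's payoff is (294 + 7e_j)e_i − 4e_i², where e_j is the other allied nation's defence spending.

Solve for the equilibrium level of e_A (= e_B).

294

Arden's payoff is (294 + 7e_B)e_A − 4e_A².
∂π/∂e_A = 294 + 7e_B − 8e_A = 0, so e_A = 36.75 + 0.875e_B.
The game is symmetric, so in equilibrium e_B = e_A: the reaction function gives 0.125e_A = 36.75, hence e_A = 294.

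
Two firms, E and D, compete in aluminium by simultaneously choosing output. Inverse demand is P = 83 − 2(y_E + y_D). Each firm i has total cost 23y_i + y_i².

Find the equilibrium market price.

53

Firm E's profit: π = y_E(83 − 2(y_E + y_D)) − 23y_E − y_E².
∂π/∂y_E = 60 − 6y_E − 2y_D = 0, so y_E = 10 − (1/3)y_D.
By symmetry y_D = y_E; substituting into the reaction function, (4/3)y_E = 10 and y_E = 7.5.
Equilibrium price: P = 83 − 2·15 = 53.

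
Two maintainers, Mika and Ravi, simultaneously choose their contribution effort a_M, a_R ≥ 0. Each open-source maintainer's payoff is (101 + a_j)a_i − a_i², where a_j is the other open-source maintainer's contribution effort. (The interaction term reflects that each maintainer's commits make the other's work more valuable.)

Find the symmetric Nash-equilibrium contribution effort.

101

Mika's payoff is (101 + a_R)a_M − a_M².
∂π/∂a_M = 101 + a_R − 2a_M = 0, so a_M = 50.5 + 0.5a_R.
Setting a_M = a_R in the reaction function: a_M = 50.5 + 0.5a_M, so a_M = 50.5 / 0.5 = 101.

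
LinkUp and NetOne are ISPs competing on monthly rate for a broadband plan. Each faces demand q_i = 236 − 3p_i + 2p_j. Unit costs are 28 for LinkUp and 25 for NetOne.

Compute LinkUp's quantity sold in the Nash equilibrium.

LinkUp's profit: π = (p_{LinkUp} − 28)(236 − 3p_{LinkUp} + 2p_{NetOne}).
∂π/∂p_{LinkUp} = 320 − 6p_{LinkUp} + 2p_{NetOne} = 0 ⇒ p_{LinkUp} = 160/3 + (1/3)p_{NetOne}.
Similarly p_{NetOne} = 311/6 + (1/3)p_{LinkUp}.
Plugging p_{NetOne} into LinkUp's best response: p_{LinkUp} = 160/3 + (1/3)(311/6 + (1/3)p_{LinkUp}) ⇒ (8/9)p_{LinkUp} = 1271/18, so p_{LinkUp} = 79.4375.
Then p_{NetOne} = 311/6 + (1/3)·79.4375 = 78.3125.
q_{LinkUp} = 236 − 3·79.4375 + 2·78.3125 = 154.3125.

154.3125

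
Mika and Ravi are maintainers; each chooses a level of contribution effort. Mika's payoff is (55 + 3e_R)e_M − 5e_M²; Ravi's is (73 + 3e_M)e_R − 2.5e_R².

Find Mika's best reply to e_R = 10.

Expanding Mika's payoff: 55e_M + 3e_Re_M − 5e_M².
∂π/∂e_M = 55 + 3e_R − 10e_M = 0, so e_M = 5.5 + 0.3e_R.
At e_R = 10: e_M = 5.5 + 0.3·10 = 8.5.

8.5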